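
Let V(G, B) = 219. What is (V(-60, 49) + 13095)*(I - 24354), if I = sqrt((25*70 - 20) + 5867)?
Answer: -324249156 + 13314*sqrt(7597) ≈ -3.2309e+8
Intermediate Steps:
I = sqrt(7597) (I = sqrt((1750 - 20) + 5867) = sqrt(1730 + 5867) = sqrt(7597) ≈ 87.161)
(V(-60, 49) + 13095)*(I - 24354) = (219 + 13095)*(sqrt(7597) - 24354) = 13314*(-24354 + sqrt(7597)) = -324249156 + 13314*sqrt(7597)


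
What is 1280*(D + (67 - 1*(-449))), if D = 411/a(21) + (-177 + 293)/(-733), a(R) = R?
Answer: 3516422400/5131 ≈ 6.8533e+5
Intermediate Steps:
D = 99609/5131 (D = 411/21 + (-177 + 293)/(-733) = 411*(1/21) + 116*(-1/733) = 137/7 - 116/733 = 99609/5131 ≈ 19.413)
1280*(D + (67 - 1*(-449))) = 1280*(99609/5131 + (67 - 1*(-449))) = 1280*(99609/5131 + (67 + 449)) = 1280*(99609/5131 + 516) = 1280*(2747205/5131) = 3516422400/5131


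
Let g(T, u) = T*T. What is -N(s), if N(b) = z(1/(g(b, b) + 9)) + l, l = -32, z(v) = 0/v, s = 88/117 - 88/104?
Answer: 32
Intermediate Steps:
g(T, u) = T**2
s = -11/117 (s = 88*(1/117) - 88*1/104 = 88/117 - 11/13 = -11/117 ≈ -0.094017)
z(v) = 0
N(b) = -32 (N(b) = 0 - 32 = -32)
-N(s) = -1*(-32) = 32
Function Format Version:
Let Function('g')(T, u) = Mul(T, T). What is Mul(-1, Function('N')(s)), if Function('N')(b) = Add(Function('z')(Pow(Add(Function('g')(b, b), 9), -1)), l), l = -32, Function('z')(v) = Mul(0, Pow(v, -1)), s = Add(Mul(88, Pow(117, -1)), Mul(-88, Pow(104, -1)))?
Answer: 32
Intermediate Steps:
Function('g')(T, u) = Pow(T, 2)
s = Rational(-11, 117) (s = Add(Mul(88, Rational(1, 117)), Mul(-88, Rational(1, 104))) = Add(Rational(88, 117), Rational(-11, 13)) = Rational(-11, 117) ≈ -0.094017)
Function('z')(v) = 0
Function('N')(b) = -32 (Function('N')(b) = Add(0, -32) = -32)
Mul(-1, Function('N')(s)) = Mul(-1, -32) = 32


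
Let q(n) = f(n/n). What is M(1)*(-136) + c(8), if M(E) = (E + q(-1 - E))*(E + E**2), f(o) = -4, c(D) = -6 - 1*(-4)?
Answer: 814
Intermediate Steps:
c(D) = -2 (c(D) = -6 + 4 = -2)
q(n) = -4
M(E) = (-4 + E)*(E + E**2) (M(E) = (E - 4)*(E + E**2) = (-4 + E)*(E + E**2))
M(1)*(-136) + c(8) = (1*(-4 + 1**2 - 3*1))*(-136) - 2 = (1*(-4 + 1 - 3))*(-136) - 2 = (1*(-6))*(-136) - 2 = -6*(-136) - 2 = 816 - 2 = 814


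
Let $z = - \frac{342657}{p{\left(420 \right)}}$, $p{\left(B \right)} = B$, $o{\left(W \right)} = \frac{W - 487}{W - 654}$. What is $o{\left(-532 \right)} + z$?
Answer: $- \frac{9665791}{11860} \approx -814.99$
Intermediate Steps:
$o{\left(W \right)} = \frac{-487 + W}{-654 + W}$
$z = - \frac{16317}{20}$ ($z = - \frac{342657}{420} = \left(-342657\right) \frac{1}{420} = - \frac{16317}{20} \approx -815.85$)
$o{\left(-532 \right)} + z = \frac{-487 - 532}{-654 - 532} - \frac{16317}{20} = \frac{1}{-1186} \left(-1019\right) - \frac{16317}{20} = \left(- \frac{1}{1186}\right) \left(-1019\right) - \frac{16317}{20} = \frac{1019}{1186} - \frac{16317}{20} = - \frac{9665791}{11860}$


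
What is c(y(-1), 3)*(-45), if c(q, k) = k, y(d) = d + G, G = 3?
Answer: -135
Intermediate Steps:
y(d) = 3 + d (y(d) = d + 3 = 3 + d)
c(y(-1), 3)*(-45) = 3*(-45) = -135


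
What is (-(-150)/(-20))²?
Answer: 225/4 ≈ 56.250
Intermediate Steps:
(-(-150)/(-20))² = (-(-150)*(-1)/20)² = (-30*¼)² = (-15/2)² = 225/4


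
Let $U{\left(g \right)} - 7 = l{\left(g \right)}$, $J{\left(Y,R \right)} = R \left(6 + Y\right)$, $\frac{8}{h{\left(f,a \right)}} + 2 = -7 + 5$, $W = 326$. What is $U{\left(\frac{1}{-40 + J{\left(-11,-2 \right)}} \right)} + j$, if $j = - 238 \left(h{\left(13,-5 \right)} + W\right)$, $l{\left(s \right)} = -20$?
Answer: $-77125$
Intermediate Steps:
$h{\left(f,a \right)} = -2$ ($h{\left(f,a \right)} = \frac{8}{-2 + \left(-7 + 5\right)} = \frac{8}{-2 - 2} = \frac{8}{-4} = 8 \left(- \frac{1}{4}\right) = -2$)
$U{\left(g \right)} = -13$ ($U{\left(g \right)} = 7 - 20 = -13$)
$j = -77112$ ($j = - 238 \left(-2 + 326\right) = \left(-238\right) 324 = -77112$)
$U{\left(\frac{1}{-40 + J{\left(-11,-2 \right)}} \right)} + j = -13 - 77112 = -77125$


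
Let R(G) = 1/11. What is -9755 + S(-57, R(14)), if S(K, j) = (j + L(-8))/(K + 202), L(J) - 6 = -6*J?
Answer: -3111726/319 ≈ -9754.6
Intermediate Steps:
L(J) = 6 - 6*J
R(G) = 1/11
S(K, j) = (54 + j)/(202 + K) (S(K, j) = (j + (6 - 6*(-8)))/(K + 202) = (j + (6 + 48))/(202 + K) = (j + 54)/(202 + K) = (54 + j)/(202 + K))
-9755 + S(-57, R(14)) = -9755 + (54 + 1/11)/(202 - 57) = -9755 + (595/11)/145 = -9755 + (1/145)*(595/11) = -9755 + 119/319 = -3111726/319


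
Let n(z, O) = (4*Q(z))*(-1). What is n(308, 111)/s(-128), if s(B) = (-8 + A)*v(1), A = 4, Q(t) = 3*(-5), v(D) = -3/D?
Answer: 5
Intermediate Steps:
Q(t) = -15
n(z, O) = 60 (n(z, O) = (4*(-15))*(-1) = -60*(-1) = 60)
s(B) = 12 (s(B) = (-8 + 4)*(-3/1) = -(-12) = -4*(-3) = 12)
n(308, 111)/s(-128) = 60/12 = 60*(1/12) = 5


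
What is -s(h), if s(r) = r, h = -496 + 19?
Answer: 477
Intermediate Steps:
h = -477
-s(h) = -1*(-477) = 477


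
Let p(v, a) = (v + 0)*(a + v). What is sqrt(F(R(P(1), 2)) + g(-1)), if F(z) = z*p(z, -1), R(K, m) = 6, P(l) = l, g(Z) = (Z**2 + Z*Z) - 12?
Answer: sqrt(170) ≈ 13.038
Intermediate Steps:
g(Z) = -12 + 2*Z**2 (g(Z) = (Z**2 + Z**2) - 12 = 2*Z**2 - 12 = -12 + 2*Z**2)
p(v, a) = v*(a + v)
F(z) = z**2*(-1 + z) (F(z) = z*(z*(-1 + z)) = z**2*(-1 + z))
sqrt(F(R(P(1), 2)) + g(-1)) = sqrt(6**2*(-1 + 6) + (-12 + 2*(-1)**2)) = sqrt(36*5 + (-12 + 2*1)) = sqrt(180 + (-12 + 2)) = sqrt(180 - 10) = sqrt(170)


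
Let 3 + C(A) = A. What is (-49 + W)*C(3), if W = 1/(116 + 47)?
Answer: 0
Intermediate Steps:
C(A) = -3 + A
W = 1/163 ≈ 0.0061350
(-49 + W)*C(3) = (-49 + 1/163)*(-3 + 3) = -7986/163*0 = 0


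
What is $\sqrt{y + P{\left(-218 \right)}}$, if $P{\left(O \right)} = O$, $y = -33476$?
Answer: $i \sqrt{33694} \approx 183.56 i$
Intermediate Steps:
$\sqrt{y + P{\left(-218 \right)}} = \sqrt{-33476 - 218} = \sqrt{-33694} = i \sqrt{33694}$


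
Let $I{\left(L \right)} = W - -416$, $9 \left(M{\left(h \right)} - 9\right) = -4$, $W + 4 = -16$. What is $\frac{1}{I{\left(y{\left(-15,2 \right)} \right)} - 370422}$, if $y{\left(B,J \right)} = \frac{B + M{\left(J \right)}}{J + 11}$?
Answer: $- \frac{1}{370026} \approx -2.7025 \cdot 10^{-6}$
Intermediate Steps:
$W = -20$ ($W = -4 - 16 = -20$)
$M{\left(h \right)} = \frac{77}{9}$ ($M{\left(h \right)} = 9 + \frac{1}{9} \left(-4\right) = 9 - \frac{4}{9} = \frac{77}{9}$)
$y{\left(B,J \right)} = \frac{\frac{77}{9} + B}{11 + J}$ ($y{\left(B,J \right)} = \frac{B + \frac{77}{9}}{J + 11} = \frac{\frac{77}{9} + B}{11 + J}$)
$I{\left(L \right)} = 396$ ($I{\left(L \right)} = -20 - -416 = -20 + 416 = 396$)
$\frac{1}{I{\left(y{\left(-15,2 \right)} \right)} - 370422} = \frac{1}{396 - 370422} = \frac{1}{-370026} = - \frac{1}{370026}$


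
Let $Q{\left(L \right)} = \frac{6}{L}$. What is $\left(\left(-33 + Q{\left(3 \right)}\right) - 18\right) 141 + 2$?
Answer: $-6907$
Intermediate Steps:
$\left(\left(-33 + Q{\left(3 \right)}\right) - 18\right) 141 + 2 = \left(\left(-33 + \frac{6}{3}\right) - 18\right) 141 + 2 = \left(\left(-33 + 6 \cdot \frac{1}{3}\right) - 18\right) 141 + 2 = \left(\left(-33 + 2\right) - 18\right) 141 + 2 = \left(-31 - 18\right) 141 + 2 = \left(-49\right) 141 + 2 = -6909 + 2 = -6907$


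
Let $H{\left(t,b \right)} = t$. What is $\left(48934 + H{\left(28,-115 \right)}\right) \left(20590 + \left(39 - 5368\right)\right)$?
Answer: $747209082$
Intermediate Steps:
$\left(48934 + H{\left(28,-115 \right)}\right) \left(20590 + \left(39 - 5368\right)\right) = \left(48934 + 28\right) \left(20590 + \left(39 - 5368\right)\right) = 48962 \left(20590 + \left(39 - 5368\right)\right) = 48962 \left(20590 - 5329\right) = 48962 \cdot 15261 = 747209082$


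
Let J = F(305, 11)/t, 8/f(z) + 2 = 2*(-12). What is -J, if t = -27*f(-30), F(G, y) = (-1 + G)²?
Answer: -300352/27 ≈ -11124.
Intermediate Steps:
f(z) = -4/13 (f(z) = 8/(-2 + 2*(-12)) = 8/(-2 - 24) = 8/(-26) = 8*(-1/26) = -4/13)
t = 108/13 (t = -27*(-4/13) = 108/13 ≈ 8.3077)
J = 300352/27 (J = (-1 + 305)²/(108/13) = 304²*(13/108) = 92416*(13/108) = 300352/27 ≈ 11124.)
-J = -1*300352/27 = -300352/27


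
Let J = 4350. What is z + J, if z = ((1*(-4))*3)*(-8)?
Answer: 4446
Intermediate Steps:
z = 96 (z = -4*3*(-8) = -12*(-8) = 96)
z + J = 96 + 4350 = 4446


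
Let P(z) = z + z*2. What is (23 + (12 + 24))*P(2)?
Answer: 354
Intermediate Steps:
P(z) = 3*z (P(z) = z + 2*z = 3*z)
(23 + (12 + 24))*P(2) = (23 + (12 + 24))*(3*2) = (23 + 36)*6 = 59*6 = 354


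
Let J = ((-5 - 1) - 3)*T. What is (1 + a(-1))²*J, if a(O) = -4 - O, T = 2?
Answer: -72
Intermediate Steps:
J = -18 (J = ((-5 - 1) - 3)*2 = (-6 - 3)*2 = -9*2 = -18)
(1 + a(-1))²*J = (1 + (-4 - 1*(-1)))²*(-18) = (1 + (-4 + 1))²*(-18) = (1 - 3)²*(-18) = (-2)²*(-18) = 4*(-18) = -72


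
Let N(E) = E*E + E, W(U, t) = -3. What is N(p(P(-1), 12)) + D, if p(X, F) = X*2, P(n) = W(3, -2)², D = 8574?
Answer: 8916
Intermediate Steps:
P(n) = 9 (P(n) = (-3)² = 9)
p(X, F) = 2*X
N(E) = E + E² (N(E) = E² + E = E + E²)
N(p(P(-1), 12)) + D = (2*9)*(1 + 2*9) + 8574 = 18*(1 + 18) + 8574 = 18*19 + 8574 = 342 + 8574 = 8916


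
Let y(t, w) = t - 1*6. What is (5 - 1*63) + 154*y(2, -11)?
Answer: -674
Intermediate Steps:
y(t, w) = -6 + t (y(t, w) = t - 6 = -6 + t)
(5 - 1*63) + 154*y(2, -11) = (5 - 1*63) + 154*(-6 + 2) = (5 - 63) + 154*(-4) = -58 - 616 = -674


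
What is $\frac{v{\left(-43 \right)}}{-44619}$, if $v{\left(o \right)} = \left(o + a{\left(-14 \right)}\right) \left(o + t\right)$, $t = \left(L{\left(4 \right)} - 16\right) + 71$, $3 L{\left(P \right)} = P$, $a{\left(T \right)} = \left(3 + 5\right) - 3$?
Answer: $\frac{1520}{133857} \approx 0.011355$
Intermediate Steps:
$a{\left(T \right)} = 5$ ($a{\left(T \right)} = 8 - 3 = 5$)
$L{\left(P \right)} = \frac{P}{3}$
$t = \frac{169}{3}$ ($t = \left(\frac{1}{3} \cdot 4 - 16\right) + 71 = \left(\frac{4}{3} - 16\right) + 71 = - \frac{44}{3} + 71 = \frac{169}{3} \approx 56.333$)
$v{\left(o \right)} = \left(5 + o\right) \left(\frac{169}{3} + o\right)$ ($v{\left(o \right)} = \left(o + 5\right) \left(o + \frac{169}{3}\right) = \left(5 + o\right) \left(\frac{169}{3} + o\right)$)
$\frac{v{\left(-43 \right)}}{-44619} = \frac{\frac{845}{3} + \left(-43\right)^{2} + \frac{184}{3} \left(-43\right)}{-44619} = \left(\frac{845}{3} + 1849 - \frac{7912}{3}\right) \left(- \frac{1}{44619}\right) = \left(- \frac{1520}{3}\right) \left(- \frac{1}{44619}\right) = \frac{1520}{133857}$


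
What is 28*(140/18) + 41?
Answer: 2329/9 ≈ 258.78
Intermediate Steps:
28*(140/18) + 41 = 28*(140*(1/18)) + 41 = 28*(70/9) + 41 = 1960/9 + 41 = 2329/9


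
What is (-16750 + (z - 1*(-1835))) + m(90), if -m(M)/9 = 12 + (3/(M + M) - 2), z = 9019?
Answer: -119723/20 ≈ -5986.1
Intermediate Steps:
m(M) = -90 - 27/(2*M) (m(M) = -9*(12 + (3/(M + M) - 2)) = -9*(12 + (3/(2*M) - 2)) = -9*(12 + (-2 + 3/(2*M))) = -9*(10 + 3/(2*M)) = -90 - 27/(2*M))
(-16750 + (z - 1*(-1835))) + m(90) = (-16750 + (9019 - 1*(-1835))) + (-90 - 27/2/90) = (-16750 + (9019 + 1835)) + (-90 - 27/2*1/90) = (-16750 + 10854) + (-90 - 3/20) = -5896 - 1803/20 = -119723/20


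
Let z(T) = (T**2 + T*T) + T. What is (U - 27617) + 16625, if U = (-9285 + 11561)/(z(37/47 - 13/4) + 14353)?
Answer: -2789916935024/253817063 ≈ -10992.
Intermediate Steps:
z(T) = T + 2*T**2 (z(T) = (T**2 + T**2) + T = 2*T**2 + T = T + 2*T**2)
U = 40221472/253817063 (U = (-9285 + 11561)/((37/47 - 13/4)*(1 + 2*(37/47 - 13/4)) + 14353) = 2276/((37*(1/47) - 13*1/4)*(1 + 2*(37*(1/47) - 13*1/4)) + 14353) = 2276/((37/47 - 13/4)*(1 + 2*(37/47 - 13/4)) + 14353) = 2276/(-463*(1 + 2*(-463/188))/188 + 14353) = 2276/(-463*(1 - 463/94)/188 + 14353) = 2276/(-463/188*(-369/94) + 14353) = 2276/(170847/17672 + 14353) = 2276/(253817063/17672) = 2276*(17672/253817063) = 40221472/253817063 ≈ 0.15847)
(U - 27617) + 16625 = (40221472/253817063 - 27617) + 16625 = -7009625607399/253817063 + 16625 = -2789916935024/253817063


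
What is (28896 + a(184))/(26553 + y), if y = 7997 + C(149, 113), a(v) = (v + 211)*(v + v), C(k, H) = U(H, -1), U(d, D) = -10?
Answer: 43564/8635 ≈ 5.0451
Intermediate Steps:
C(k, H) = -10
a(v) = 2*v*(211 + v) (a(v) = (211 + v)*(2*v) = 2*v*(211 + v))
y = 7987 (y = 7997 - 10 = 7987)
(28896 + a(184))/(26553 + y) = (28896 + 2*184*(211 + 184))/(26553 + 7987) = (28896 + 2*184*395)/34540 = (28896 + 145360)*(1/34540) = 174256*(1/34540) = 43564/8635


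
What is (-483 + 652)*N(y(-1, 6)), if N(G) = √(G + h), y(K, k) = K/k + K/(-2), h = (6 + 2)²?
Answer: 169*√579/3 ≈ 1355.5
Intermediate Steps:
h = 64 (h = 8² = 64)
y(K, k) = -K/2 + K/k (y(K, k) = K/k + K*(-½) = K/k - K/2 = -K/2 + K/k)
N(G) = √(64 + G) (N(G) = √(G + 64) = √(64 + G))
(-483 + 652)*N(y(-1, 6)) = (-483 + 652)*√(64 + (-½*(-1) - 1/6)) = 169*√(64 + (½ - 1*⅙)) = 169*√(64 + (½ - ⅙)) = 169*√(64 + ⅓) = 169*√(193/3) = 169*(√579/3) = 169*√579/3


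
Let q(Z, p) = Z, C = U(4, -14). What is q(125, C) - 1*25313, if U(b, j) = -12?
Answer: -25188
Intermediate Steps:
C = -12
q(125, C) - 1*25313 = 125 - 1*25313 = 125 - 25313 = -25188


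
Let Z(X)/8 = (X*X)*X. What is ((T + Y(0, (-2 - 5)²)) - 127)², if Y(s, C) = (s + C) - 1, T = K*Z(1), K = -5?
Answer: 14161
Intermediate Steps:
Z(X) = 8*X³ (Z(X) = 8*((X*X)*X) = 8*(X²*X) = 8*X³)
T = -40 (T = -40*1³ = -40 ≈ -40.000)
Y(s, C) = -1 + C + s (Y(s, C) = (C + s) - 1 = -1 + C + s)
((T + Y(0, (-2 - 5)²)) - 127)² = ((-40 + (-1 + (-2 - 5)² + 0)) - 127)² = ((-40 + (-1 + (-7)² + 0)) - 127)² = ((-40 + (-1 + 49 + 0)) - 127)² = ((-40 + 48) - 127)² = (8 - 127)² = (-119)² = 14161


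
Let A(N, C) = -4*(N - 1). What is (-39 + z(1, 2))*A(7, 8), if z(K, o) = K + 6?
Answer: 768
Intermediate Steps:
z(K, o) = 6 + K
A(N, C) = 4 - 4*N (A(N, C) = -4*(-1 + N) = 4 - 4*N)
(-39 + z(1, 2))*A(7, 8) = (-39 + (6 + 1))*(4 - 4*7) = (-39 + 7)*(4 - 28) = -32*(-24) = 768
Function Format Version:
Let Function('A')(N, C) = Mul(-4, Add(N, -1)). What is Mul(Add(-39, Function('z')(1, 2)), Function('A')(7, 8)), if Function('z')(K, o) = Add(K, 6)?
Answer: 768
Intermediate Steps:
Function('z')(K, o) = Add(6, K)
Function('A')(N, C) = Add(4, Mul(-4, N)) (Function('A')(N, C) = Mul(-4, Add(-1, N)) = Add(4, Mul(-4, N)))
Mul(Add(-39, Function('z')(1, 2)), Function('A')(7, 8)) = Mul(Add(-39, Add(6, 1)), Add(4, Mul(-4, 7))) = Mul(Add(-39, 7), Add(4, -28)) = Mul(-32, -24) = 768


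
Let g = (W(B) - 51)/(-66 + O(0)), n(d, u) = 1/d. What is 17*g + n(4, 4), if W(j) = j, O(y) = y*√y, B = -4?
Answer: 173/12 ≈ 14.417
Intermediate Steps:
O(y) = y^(3/2)
g = ⅚ (g = (-4 - 51)/(-66 + 0^(3/2)) = -55/(-66 + 0) = -55/(-66) = -55*(-1/66) = ⅚ ≈ 0.83333)
17*g + n(4, 4) = 17*(⅚) + 1/4 = 85/6 + ¼ = 173/12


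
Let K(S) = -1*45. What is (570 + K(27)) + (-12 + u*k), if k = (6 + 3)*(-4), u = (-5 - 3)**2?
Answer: -1791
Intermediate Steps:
K(S) = -45
u = 64 (u = (-8)**2 = 64)
k = -36 (k = 9*(-4) = -36)
(570 + K(27)) + (-12 + u*k) = (570 - 45) + (-12 + 64*(-36)) = 525 + (-12 - 2304) = 525 - 2316 = -1791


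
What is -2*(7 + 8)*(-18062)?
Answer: 541860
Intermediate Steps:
-2*(7 + 8)*(-18062) = -2*15*(-18062) = -30*(-18062) = 541860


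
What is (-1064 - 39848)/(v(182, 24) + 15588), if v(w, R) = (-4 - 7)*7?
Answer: -40912/15511 ≈ -2.6376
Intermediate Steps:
v(w, R) = -77 (v(w, R) = -11*7 = -77)
(-1064 - 39848)/(v(182, 24) + 15588) = (-1064 - 39848)/(-77 + 15588) = -40912/15511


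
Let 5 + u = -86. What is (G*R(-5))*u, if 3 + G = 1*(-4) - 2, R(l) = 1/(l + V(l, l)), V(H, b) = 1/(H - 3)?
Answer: -6552/41 ≈ -159.80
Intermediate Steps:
u = -91 (u = -5 - 86 = -91)
V(H, b) = 1/(-3 + H)
R(l) = 1/(l + 1/(-3 + l))
G = -9 (G = -3 + (1*(-4) - 2) = -3 + (-4 - 2) = -3 - 6 = -9)
(G*R(-5))*u = -9*(-3 - 5)/(1 - 5*(-3 - 5))*(-91) = -9*(-8)/(1 - 5*(-8))*(-91) = -9*(-8)/(1 + 40)*(-91) = -9*(-8)/41*(-91) = -9*(-8/41)*(-91) = (72/41)*(-91) = -6552/41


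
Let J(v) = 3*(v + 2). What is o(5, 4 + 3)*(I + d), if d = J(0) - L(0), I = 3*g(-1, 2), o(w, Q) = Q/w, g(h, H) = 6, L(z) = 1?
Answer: 161/5 ≈ 32.200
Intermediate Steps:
J(v) = 6 + 3*v (J(v) = 3*(2 + v) = 6 + 3*v)
I = 18 (I = 3*6 = 18)
d = 5 (d = (6 + 3*0) - 1*1 = (6 + 0) - 1 = 6 - 1 = 5)
o(5, 4 + 3)*(I + d) = ((4 + 3)/5)*(18 + 5) = (7*(1/5))*23 = (7/5)*23 = 161/5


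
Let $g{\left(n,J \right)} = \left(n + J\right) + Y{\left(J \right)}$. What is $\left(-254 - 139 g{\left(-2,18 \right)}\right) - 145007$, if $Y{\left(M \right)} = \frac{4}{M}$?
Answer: $- \frac{1327643}{9} \approx -1.4752 \cdot 10^{5}$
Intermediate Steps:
$g{\left(n,J \right)} = J + n + \frac{4}{J}$ ($g{\left(n,J \right)} = \left(n + J\right) + \frac{4}{J} = \left(J + n\right) + \frac{4}{J} = J + n + \frac{4}{J}$)
$\left(-254 - 139 g{\left(-2,18 \right)}\right) - 145007 = \left(-254 - 139 \left(18 - 2 + \frac{4}{18}\right)\right) - 145007 = \left(-254 - 139 \left(18 - 2 + 4 \cdot \frac{1}{18}\right)\right) - 145007 = \left(-254 - 139 \left(18 - 2 + \frac{2}{9}\right)\right) - 145007 = \left(-254 - \frac{20294}{9}\right) - 145007 = - \frac{22580}{9} - 145007 = - \frac{1327643}{9}$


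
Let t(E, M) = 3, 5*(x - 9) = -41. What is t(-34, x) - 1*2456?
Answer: -2453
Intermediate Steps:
x = ⅘ (x = 9 + (⅕)*(-41) = 9 - 41/5 = ⅘ ≈ 0.80000)
t(-34, x) - 1*2456 = 3 - 1*2456 = 3 - 2456 = -2453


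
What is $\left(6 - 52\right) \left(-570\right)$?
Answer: $26220$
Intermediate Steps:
$\left(6 - 52\right) \left(-570\right) = \left(-46\right) \left(-570\right) = 26220$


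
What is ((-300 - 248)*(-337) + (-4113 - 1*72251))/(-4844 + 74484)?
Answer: 13539/8705 ≈ 1.5553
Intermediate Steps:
((-300 - 248)*(-337) + (-4113 - 1*72251))/(-4844 + 74484) = (-548*(-337) + (-4113 - 72251))/69640 = (184676 - 76364)*(1/69640) = 108312*(1/69640) = 13539/8705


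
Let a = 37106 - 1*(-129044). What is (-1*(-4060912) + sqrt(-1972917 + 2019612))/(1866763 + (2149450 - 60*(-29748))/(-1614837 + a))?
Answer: 5882990422544/2704351355851 + 1448687*sqrt(46695)/2704351355851 ≈ 2.1755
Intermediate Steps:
a = 166150 (a = 37106 + 129044 = 166150)
(-1*(-4060912) + sqrt(-1972917 + 2019612))/(1866763 + (2149450 - 60*(-29748))/(-1614837 + a)) = (-1*(-4060912) + sqrt(-1972917 + 2019612))/(1866763 + (2149450 - 60*(-29748))/(-1614837 + 166150)) = (4060912 + sqrt(46695))/(1866763 + (2149450 + 1784880)/(-1448687)) = (4060912 + sqrt(46695))/(1866763 + 3934330*(-1/1448687)) = (4060912 + sqrt(46695))/(1866763 - 3934330/1448687) = (4060912 + sqrt(46695))/(2704351355851/1448687) = (4060912 + sqrt(46695))*(1448687/2704351355851) = 5882990422544/2704351355851 + 1448687*sqrt(46695)/2704351355851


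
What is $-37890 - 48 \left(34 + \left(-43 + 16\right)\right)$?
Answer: $-38226$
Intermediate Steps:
$-37890 - 48 \left(34 + \left(-43 + 16\right)\right) = -37890 - 48 \left(34 - 27\right) = -37890 - 336 = -38226$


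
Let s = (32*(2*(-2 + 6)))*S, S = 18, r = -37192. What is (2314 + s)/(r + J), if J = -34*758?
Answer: -3461/31482 ≈ -0.10994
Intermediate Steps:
s = 4608 (s = (32*(2*(-2 + 6)))*18 = (32*(2*4))*18 = (32*8)*18 = 256*18 = 4608)
J = -25772
(2314 + s)/(r + J) = (2314 + 4608)/(-37192 - 25772) = 6922/(-62964) = 6922*(-1/62964) = -3461/31482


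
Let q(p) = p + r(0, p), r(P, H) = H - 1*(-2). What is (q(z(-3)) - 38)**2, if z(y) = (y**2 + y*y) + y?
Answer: 36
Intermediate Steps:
r(P, H) = 2 + H (r(P, H) = H + 2 = 2 + H)
z(y) = y + 2*y**2 (z(y) = (y**2 + y**2) + y = 2*y**2 + y = y + 2*y**2)
q(p) = 2 + 2*p (q(p) = p + (2 + p) = 2 + 2*p)
(q(z(-3)) - 38)**2 = ((2 + 2*(-3*(1 + 2*(-3)))) - 38)**2 = ((2 + 2*(-3*(1 - 6))) - 38)**2 = ((2 + 2*(-3*(-5))) - 38)**2 = ((2 + 2*15) - 38)**2 = ((2 + 30) - 38)**2 = (32 - 38)**2 = (-6)**2 = 36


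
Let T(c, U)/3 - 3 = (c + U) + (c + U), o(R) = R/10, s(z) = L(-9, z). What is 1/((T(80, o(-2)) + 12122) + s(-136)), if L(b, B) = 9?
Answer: 5/63094 ≈ 7.9247e-5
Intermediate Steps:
s(z) = 9
o(R) = R/10 (o(R) = R*(⅒) = R/10)
T(c, U) = 9 + 6*U + 6*c (T(c, U) = 9 + 3*((c + U) + (c + U)) = 9 + 3*((U + c) + (U + c)) = 9 + 3*(2*U + 2*c) = 9 + (6*U + 6*c) = 9 + 6*U + 6*c)
1/((T(80, o(-2)) + 12122) + s(-136)) = 1/(((9 + 6*((⅒)*(-2)) + 6*80) + 12122) + 9) = 1/(((9 + 6*(-⅕) + 480) + 12122) + 9) = 1/(((9 - 6/5 + 480) + 12122) + 9) = 1/((2439/5 + 12122) + 9) = 1/(63049/5 + 9) = 1/(63094/5) = 5/63094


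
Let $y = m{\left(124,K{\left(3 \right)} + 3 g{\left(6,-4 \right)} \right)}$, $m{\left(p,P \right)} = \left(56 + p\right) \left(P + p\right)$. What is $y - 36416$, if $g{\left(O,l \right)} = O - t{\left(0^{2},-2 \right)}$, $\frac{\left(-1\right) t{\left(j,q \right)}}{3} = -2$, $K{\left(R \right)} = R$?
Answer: $-13556$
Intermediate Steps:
$t{\left(j,q \right)} = 6$ ($t{\left(j,q \right)} = \left(-3\right) \left(-2\right) = 6$)
$g{\left(O,l \right)} = -6 + O$ ($g{\left(O,l \right)} = O - 6 = -6 + O$)
$y = 22860$ ($y = 124^{2} + 56 \left(3 + 3 \left(-6 + 6\right)\right) + 56 \cdot 124 + \left(3 + 3 \left(-6 + 6\right)\right) 124 = 15376 + 56 \left(3 + 3 \cdot 0\right) + 6944 + \left(3 + 3 \cdot 0\right) 124 = 15376 + 56 \left(3 + 0\right) + 6944 + \left(3 + 0\right) 124 = 15376 + 56 \cdot 3 + 6944 + 3 \cdot 124 = 15376 + 168 + 6944 + 372 = 22860$)
$y - 36416 = 22860 - 36416 = -13556$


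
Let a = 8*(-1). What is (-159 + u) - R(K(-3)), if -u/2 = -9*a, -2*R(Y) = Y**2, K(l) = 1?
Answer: -605/2 ≈ -302.50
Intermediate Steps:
a = -8
R(Y) = -Y**2/2
u = -144 (u = -(-18)*(-8) = -2*72 = -144)
(-159 + u) - R(K(-3)) = (-159 - 144) - (-1)*1**2/2 = -303 - (-1)/2 = -303 - 1*(-1/2) = -303 + 1/2 = -605/2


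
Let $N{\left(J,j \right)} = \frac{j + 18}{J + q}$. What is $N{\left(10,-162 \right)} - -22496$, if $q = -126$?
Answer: $\frac{652420}{29} \approx 22497.0$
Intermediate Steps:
$N{\left(J,j \right)} = \frac{18 + j}{-126 + J}$ ($N{\left(J,j \right)} = \frac{j + 18}{J - 126} = \frac{18 + j}{-126 + J}$)
$N{\left(10,-162 \right)} - -22496 = \frac{18 - 162}{-126 + 10} - -22496 = \frac{1}{-116} \left(-144\right) + 22496 = \left(- \frac{1}{116}\right) \left(-144\right) + 22496 = \frac{36}{29} + 22496 = \frac{652420}{29}$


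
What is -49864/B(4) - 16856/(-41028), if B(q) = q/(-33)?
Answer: 4219508360/10257 ≈ 4.1138e+5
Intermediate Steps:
B(q) = -q/33 (B(q) = q*(-1/33) = -q/33)
-49864/B(4) - 16856/(-41028) = -49864/((-1/33*4)) - 16856/(-41028) = -49864/(-4/33) - 16856*(-1/41028) = -49864*(-33/4) + 4214/10257 = 411378 + 4214/10257 = 4219508360/10257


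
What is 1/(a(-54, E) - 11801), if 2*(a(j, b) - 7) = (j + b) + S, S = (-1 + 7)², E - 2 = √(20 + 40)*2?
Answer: -1967/23214524 - √15/69643572 ≈ -8.4787e-5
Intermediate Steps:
E = 2 + 4*√15 (E = 2 + √(20 + 40)*2 = 2 + √60*2 = 2 + (2*√15)*2 = 2 + 4*√15 ≈ 17.492)
S = 36 (S = 6² = 36)
a(j, b) = 25 + b/2 + j/2 (a(j, b) = 7 + ((j + b) + 36)/2 = 7 + ((b + j) + 36)/2 = 7 + (36 + b + j)/2 = 7 + (18 + b/2 + j/2) = 25 + b/2 + j/2)
1/(a(-54, E) - 11801) = 1/((25 + (2 + 4*√15)/2 + (½)*(-54)) - 11801) = 1/((25 + (1 + 2*√15) - 27) - 11801) = 1/((-1 + 2*√15) - 11801) = 1/(-11802 + 2*√15)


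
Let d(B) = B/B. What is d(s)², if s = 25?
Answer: 1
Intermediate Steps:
d(B) = 1
d(s)² = 1² = 1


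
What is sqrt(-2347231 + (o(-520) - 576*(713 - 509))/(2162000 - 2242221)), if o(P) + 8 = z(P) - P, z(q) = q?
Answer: I*sqrt(15105381702339119)/80221 ≈ 1532.1*I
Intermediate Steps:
o(P) = -8 (o(P) = -8 + (P - P) = -8 + 0 = -8)
sqrt(-2347231 + (o(-520) - 576*(713 - 509))/(2162000 - 2242221)) = sqrt(-2347231 + (-8 - 576*(713 - 509))/(2162000 - 2242221)) = sqrt(-2347231 + (-8 - 576*204)/(-80221)) = sqrt(-2347231 + (-8 - 117504)*(-1/80221)) = sqrt(-2347231 - 117512*(-1/80221)) = sqrt(-2347231 + 117512/80221) = sqrt(-188297100539/80221) = I*sqrt(15105381702339119)/80221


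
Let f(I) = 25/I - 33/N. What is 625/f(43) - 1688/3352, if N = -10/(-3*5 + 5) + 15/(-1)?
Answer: 157275491/741211 ≈ 212.19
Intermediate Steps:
N = -14 (N = -10/(-15 + 5) + 15*(-1) = -10/(-10) - 15 = -10*(-⅒) - 15 = 1 - 15 = -14)
f(I) = 33/14 + 25/I (f(I) = 25/I - 33/(-14) = 25/I - 33*(-1/14) = 25/I + 33/14 = 33/14 + 25/I)
625/f(43) - 1688/3352 = 625/(33/14 + 25/43) - 1688/3352 = 625/(33/14 + 25*(1/43)) - 1688*1/3352 = 625/(33/14 + 25/43) - 211/419 = 625/(1769/602) - 211/419 = 625*(602/1769) - 211/419 = 376250/1769 - 211/419 = 157275491/741211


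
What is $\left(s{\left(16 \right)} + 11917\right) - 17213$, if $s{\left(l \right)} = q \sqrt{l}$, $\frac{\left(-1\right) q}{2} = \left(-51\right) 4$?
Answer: $-3664$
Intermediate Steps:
$q = 408$ ($q = - 2 \left(\left(-51\right) 4\right) = \left(-2\right) \left(-204\right) = 408$)
$s{\left(l \right)} = 408 \sqrt{l}$
$\left(s{\left(16 \right)} + 11917\right) - 17213 = \left(408 \sqrt{16} + 11917\right) - 17213 = \left(408 \cdot 4 + 11917\right) - 17213 = \left(1632 + 11917\right) - 17213 = 13549 - 17213 = -3664$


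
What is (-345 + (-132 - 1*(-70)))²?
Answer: 165649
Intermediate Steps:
(-345 + (-132 - 1*(-70)))² = (-345 + (-132 + 70))² = (-345 - 62)² = (-407)² = 165649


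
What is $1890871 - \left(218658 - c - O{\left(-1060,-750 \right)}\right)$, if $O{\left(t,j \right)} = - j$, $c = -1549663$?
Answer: $123300$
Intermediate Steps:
$1890871 - \left(218658 - c - O{\left(-1060,-750 \right)}\right) = 1890871 - 1767571 = 123300$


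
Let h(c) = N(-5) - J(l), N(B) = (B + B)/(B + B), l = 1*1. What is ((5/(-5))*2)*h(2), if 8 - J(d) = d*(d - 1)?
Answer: 14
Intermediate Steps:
l = 1
N(B) = 1 (N(B) = (2*B)/((2*B)) = (2*B)*(1/(2*B)) = 1)
J(d) = 8 - d*(-1 + d) (J(d) = 8 - d*(d - 1) = 8 - d*(-1 + d))
h(c) = -7 (h(c) = 1 - (8 + 1 - 1*1²) = 1 - (8 + 1 - 1*1) = 1 - (8 + 1 - 1) = 1 - 1*8 = 1 - 8 = -7)
((5/(-5))*2)*h(2) = ((5/(-5))*2)*(-7) = ((5*(-⅕))*2)*(-7) = -1*2*(-7) = -2*(-7) = 14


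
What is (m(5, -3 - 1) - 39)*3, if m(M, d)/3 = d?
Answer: -153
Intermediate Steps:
m(M, d) = 3*d
(m(5, -3 - 1) - 39)*3 = (3*(-3 - 1) - 39)*3 = (3*(-4) - 39)*3 = (-12 - 39)*3 = -51*3 = -153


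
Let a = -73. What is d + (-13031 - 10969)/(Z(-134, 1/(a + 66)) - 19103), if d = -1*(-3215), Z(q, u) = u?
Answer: 71680705/22287 ≈ 3216.3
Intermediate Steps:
d = 3215
d + (-13031 - 10969)/(Z(-134, 1/(a + 66)) - 19103) = 3215 + (-13031 - 10969)/(1/(-73 + 66) - 19103) = 3215 - 24000/(1/(-7) - 19103) = 3215 - 24000/(-1/7 - 19103) = 3215 - 24000/(-133722/7) = 3215 - 24000*(-7/133722) = 3215 + 28000/22287 = 71680705/22287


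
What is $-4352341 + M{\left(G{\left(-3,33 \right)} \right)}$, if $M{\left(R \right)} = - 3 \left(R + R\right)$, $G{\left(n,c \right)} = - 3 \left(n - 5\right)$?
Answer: $-4352485$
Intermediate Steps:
$G{\left(n,c \right)} = 15 - 3 n$ ($G{\left(n,c \right)} = - 3 \left(-5 + n\right) = 15 - 3 n$)
$M{\left(R \right)} = - 6 R$ ($M{\left(R \right)} = - 3 \cdot 2 R = - 6 R$)
$-4352341 + M{\left(G{\left(-3,33 \right)} \right)} = -4352341 - 6 \left(15 - -9\right) = -4352341 - 6 \left(15 + 9\right) = -4352341 - 144 = -4352485$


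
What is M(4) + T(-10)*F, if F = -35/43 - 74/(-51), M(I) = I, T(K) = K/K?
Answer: 10169/2193 ≈ 4.6370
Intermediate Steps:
T(K) = 1
F = 1397/2193 (F = -35*1/43 - 74*(-1/51) = -35/43 + 74/51 = 1397/2193 ≈ 0.63703)
M(4) + T(-10)*F = 4 + 1*(1397/2193) = 4 + 1397/2193 = 10169/2193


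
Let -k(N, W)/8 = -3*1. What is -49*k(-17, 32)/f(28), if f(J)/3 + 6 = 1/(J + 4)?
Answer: 12544/191 ≈ 65.675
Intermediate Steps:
k(N, W) = 24 (k(N, W) = -(-24) = -8*(-3) = 24)
f(J) = -18 + 3/(4 + J) (f(J) = -18 + 3/(J + 4) = -18 + 3/(4 + J))
-49*k(-17, 32)/f(28) = -1176/(3*(-23 - 6*28)/(4 + 28)) = -1176/(3*(-23 - 168)/32) = -1176/(3*(1/32)*(-191)) = -1176/(-573/32) = -1176*(-32)/573 = -49*(-256/191) = 12544/191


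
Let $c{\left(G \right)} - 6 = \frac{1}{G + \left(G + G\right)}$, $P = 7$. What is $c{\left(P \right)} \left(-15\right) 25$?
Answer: $- \frac{15875}{7} \approx -2267.9$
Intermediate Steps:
$c{\left(G \right)} = 6 + \frac{1}{3 G}$ ($c{\left(G \right)} = 6 + \frac{1}{G + \left(G + G\right)} = 6 + \frac{1}{G + 2 G} = 6 + \frac{1}{3 G}$)
$c{\left(P \right)} \left(-15\right) 25 = \left(6 + \frac{1}{3 \cdot 7}\right) \left(-15\right) 25 = \left(6 + \frac{1}{3} \cdot \frac{1}{7}\right) \left(-15\right) 25 = \left(6 + \frac{1}{21}\right) \left(-15\right) 25 = \frac{127}{21} \left(-15\right) 25 = \left(- \frac{635}{7}\right) 25 = - \frac{15875}{7}$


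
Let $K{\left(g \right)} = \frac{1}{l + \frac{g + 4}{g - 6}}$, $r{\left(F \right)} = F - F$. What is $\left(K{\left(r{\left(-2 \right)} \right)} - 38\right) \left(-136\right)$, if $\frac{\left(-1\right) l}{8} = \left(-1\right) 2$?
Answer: $\frac{118660}{23} \approx 5159.1$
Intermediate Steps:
$r{\left(F \right)} = 0$
$l = 16$ ($l = - 8 \left(\left(-1\right) 2\right) = \left(-8\right) \left(-2\right) = 16$)
$K{\left(g \right)} = \frac{1}{16 + \frac{4 + g}{-6 + g}}$ ($K{\left(g \right)} = \frac{1}{16 + \frac{g + 4}{g - 6}} = \frac{1}{16 + \frac{4 + g}{-6 + g}}$)
$\left(K{\left(r{\left(-2 \right)} \right)} - 38\right) \left(-136\right) = \left(\frac{-6 + 0}{-92 + 17 \cdot 0} - 38\right) \left(-136\right) = \left(\frac{1}{-92 + 0} \left(-6\right) - 38\right) \left(-136\right) = \left(\frac{1}{-92} \left(-6\right) - 38\right) \left(-136\right) = \left(\left(- \frac{1}{92}\right) \left(-6\right) - 38\right) \left(-136\right) = \left(\frac{3}{46} - 38\right) \left(-136\right) = \left(- \frac{1745}{46}\right) \left(-136\right) = \frac{118660}{23}$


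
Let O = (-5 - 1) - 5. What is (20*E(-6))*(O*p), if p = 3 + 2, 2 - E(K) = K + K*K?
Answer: 30800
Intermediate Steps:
E(K) = 2 - K - K**2 (E(K) = 2 - (K + K*K) = 2 - (K + K**2) = 2 + (-K - K**2) = 2 - K - K**2)
p = 5
O = -11 (O = -6 - 5 = -11)
(20*E(-6))*(O*p) = (20*(2 - 1*(-6) - 1*(-6)**2))*(-11*5) = (20*(2 + 6 - 1*36))*(-55) = (20*(2 + 6 - 36))*(-55) = (20*(-28))*(-55) = -560*(-55) = 30800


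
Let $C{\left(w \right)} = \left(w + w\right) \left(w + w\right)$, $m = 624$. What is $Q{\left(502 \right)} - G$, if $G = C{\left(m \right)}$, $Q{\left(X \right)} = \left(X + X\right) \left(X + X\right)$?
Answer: $-549488$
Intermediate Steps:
$C{\left(w \right)} = 4 w^{2}$ ($C{\left(w \right)} = 2 w 2 w = 4 w^{2}$)
$Q{\left(X \right)} = 4 X^{2}$ ($Q{\left(X \right)} = 2 X 2 X = 4 X^{2}$)
$G = 1557504$ ($G = 4 \cdot 624^{2} = 4 \cdot 389376 = 1557504$)
$Q{\left(502 \right)} - G = 4 \cdot 502^{2} - 1557504 = 4 \cdot 252004 - 1557504 = 1008016 - 1557504 = -549488$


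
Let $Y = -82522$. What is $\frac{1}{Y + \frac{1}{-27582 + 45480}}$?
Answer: $- \frac{17898}{1476978755} \approx -1.2118 \cdot 10^{-5}$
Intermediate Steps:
$\frac{1}{Y + \frac{1}{-27582 + 45480}} = \frac{1}{-82522 + \frac{1}{-27582 + 45480}} = \frac{1}{-82522 + \frac{1}{17898}} = \frac{1}{- \frac{1476978755}{17898}} = - \frac{17898}{1476978755}$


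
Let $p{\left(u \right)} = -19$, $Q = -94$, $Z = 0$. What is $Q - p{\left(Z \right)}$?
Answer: $-75$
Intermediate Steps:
$Q - p{\left(Z \right)} = -94 - -19 = -94 + 19 = -75$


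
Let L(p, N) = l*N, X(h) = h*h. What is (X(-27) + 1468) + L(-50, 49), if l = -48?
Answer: -155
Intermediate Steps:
X(h) = h**2
L(p, N) = -48*N
(X(-27) + 1468) + L(-50, 49) = ((-27)**2 + 1468) - 48*49 = (729 + 1468) - 2352 = 2197 - 2352 = -155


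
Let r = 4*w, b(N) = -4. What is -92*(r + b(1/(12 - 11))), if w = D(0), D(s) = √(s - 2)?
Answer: 368 - 368*I*√2 ≈ 368.0 - 520.43*I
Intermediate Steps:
D(s) = √(-2 + s)
w = I*√2 (w = √(-2 + 0) = √(-2) = I*√2 ≈ 1.4142*I)
r = 4*I*√2 (r = 4*(I*√2) = 4*I*√2 ≈ 5.6569*I)
-92*(r + b(1/(12 - 11))) = -92*(4*I*√2 - 4) = -92*(-4 + 4*I*√2) = 368 - 368*I*√2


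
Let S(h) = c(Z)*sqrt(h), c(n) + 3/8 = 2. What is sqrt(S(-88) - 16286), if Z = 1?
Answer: sqrt(-65144 + 13*I*sqrt(22))/2 ≈ 0.059725 + 127.62*I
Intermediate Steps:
c(n) = 13/8 (c(n) = -3/8 + 2 = 13/8)
S(h) = 13*sqrt(h)/8
sqrt(S(-88) - 16286) = sqrt(13*sqrt(-88)/8 - 16286) = sqrt(13*(2*I*sqrt(22))/8 - 16286) = sqrt(13*I*sqrt(22)/4 - 16286) = sqrt(-16286 + 13*I*sqrt(22)/4)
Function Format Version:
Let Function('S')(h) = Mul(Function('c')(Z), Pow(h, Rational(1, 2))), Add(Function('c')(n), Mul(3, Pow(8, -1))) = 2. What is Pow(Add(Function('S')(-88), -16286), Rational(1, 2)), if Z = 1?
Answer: Mul(Rational(1, 2), Pow(Add(-65144, Mul(13, I, Pow(22, Rational(1, 2)))), Rational(1, 2))) ≈ Add(0.059725, Mul(127.62, I))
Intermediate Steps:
Function('c')(n) = Rational(13, 8) (Function('c')(n) = Add(Rational(-3, 8), 2) = Rational(13, 8))
Function('S')(h) = Mul(Rational(13, 8), Pow(h, Rational(1, 2)))
Pow(Add(Function('S')(-88), -16286), Rational(1, 2)) = Pow(Add(Mul(Rational(13, 8), Pow(-88, Rational(1, 2))), -16286), Rational(1, 2)) = Pow(Add(Mul(Rational(13, 8), Mul(2, I, Pow(22, Rational(1, 2)))), -16286), Rational(1, 2)) = Pow(Add(Mul(Rational(13, 4), I, Pow(22, Rational(1, 2))), -16286), Rational(1, 2)) = Pow(Add(-16286, Mul(Rational(13, 4), I, Pow(22, Rational(1, 2)))), Rational(1, 2))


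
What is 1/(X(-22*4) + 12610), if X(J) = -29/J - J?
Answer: 88/1117453 ≈ 7.8751e-5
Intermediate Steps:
X(J) = -J - 29/J
1/(X(-22*4) + 12610) = 1/((-(-22)*4 - 29/((-22*4))) + 12610) = 1/((-1*(-88) - 29/(-88)) + 12610) = 1/((88 - 29*(-1/88)) + 12610) = 1/((88 + 29/88) + 12610) = 1/(7773/88 + 12610) = 1/(1117453/88) = 88/1117453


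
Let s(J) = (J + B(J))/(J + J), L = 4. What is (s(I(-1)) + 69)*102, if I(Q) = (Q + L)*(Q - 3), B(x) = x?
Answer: 7140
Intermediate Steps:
I(Q) = (-3 + Q)*(4 + Q) (I(Q) = (Q + 4)*(Q - 3) = (4 + Q)*(-3 + Q) = (-3 + Q)*(4 + Q))
s(J) = 1 (s(J) = (J + J)/(J + J) = (2*J)/((2*J)) = (2*J)*(1/(2*J)) = 1)
(s(I(-1)) + 69)*102 = (1 + 69)*102 = 70*102 = 7140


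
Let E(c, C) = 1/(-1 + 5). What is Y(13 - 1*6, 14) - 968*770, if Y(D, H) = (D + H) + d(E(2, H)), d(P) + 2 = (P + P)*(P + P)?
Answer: -2981363/4 ≈ -7.4534e+5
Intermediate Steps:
E(c, C) = ¼ (E(c, C) = 1/4 = ¼)
d(P) = -2 + 4*P² (d(P) = -2 + (P + P)*(P + P) = -2 + (2*P)*(2*P) = -2 + 4*P²)
Y(D, H) = -7/4 + D + H (Y(D, H) = (D + H) + (-2 + 4*(¼)²) = (D + H) + (-2 + 4*(1/16)) = (D + H) + (-2 + ¼) = (D + H) - 7/4 = -7/4 + D + H)
Y(13 - 1*6, 14) - 968*770 = (-7/4 + (13 - 1*6) + 14) - 968*770 = (-7/4 + (13 - 6) + 14) - 745360 = (-7/4 + 7 + 14) - 745360 = 77/4 - 745360 = -2981363/4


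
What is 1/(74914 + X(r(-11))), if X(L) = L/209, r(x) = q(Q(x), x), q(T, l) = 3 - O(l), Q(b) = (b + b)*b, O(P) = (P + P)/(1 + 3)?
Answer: 418/31314069 ≈ 1.3349e-5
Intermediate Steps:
O(P) = P/2 (O(P) = (2*P)/4 = (2*P)*(¼) = P/2)
Q(b) = 2*b² (Q(b) = (2*b)*b = 2*b²)
q(T, l) = 3 - l/2
r(x) = 3 - x/2
X(L) = L/209 (X(L) = L*(1/209) = L/209)
1/(74914 + X(r(-11))) = 1/(74914 + (3 - ½*(-11))/209) = 1/(74914 + (3 + 11/2)/209) = 1/(74914 + (1/209)*(17/2)) = 1/(74914 + 17/418) = 1/(31314069/418) = 418/31314069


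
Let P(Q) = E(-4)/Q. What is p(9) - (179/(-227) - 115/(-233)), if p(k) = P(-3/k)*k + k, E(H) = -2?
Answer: 3347735/52891 ≈ 63.295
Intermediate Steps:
P(Q) = -2/Q
p(k) = k + 2*k**2/3 (p(k) = (-2*(-k/3))*k + k = (-(-2)*k/3)*k + k = (2*k/3)*k + k = 2*k**2/3 + k = k + 2*k**2/3)
p(9) - (179/(-227) - 115/(-233)) = (1/3)*9*(3 + 2*9) - (179/(-227) - 115/(-233)) = (1/3)*9*(3 + 18) - (179*(-1/227) - 115*(-1/233)) = (1/3)*9*21 - (-179/227 + 115/233) = 63 - 1*(-15602/52891) = 63 + 15602/52891 = 3347735/52891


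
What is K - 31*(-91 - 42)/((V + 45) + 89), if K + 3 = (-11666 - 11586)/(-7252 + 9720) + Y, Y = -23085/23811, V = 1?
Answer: 11337970162/661112415 ≈ 17.150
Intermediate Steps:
Y = -7695/7937 (Y = -23085*1/23811 = -7695/7937 ≈ -0.96951)
K = -65576983/4897129 (K = -3 + ((-11666 - 11586)/(-7252 + 9720) - 7695/7937) = -3 + (-23252/2468 - 7695/7937) = -3 + (-23252*1/2468 - 7695/7937) = -3 + (-5813/617 - 7695/7937) = -3 - 50885596/4897129 = -65576983/4897129 ≈ -13.391)
K - 31*(-91 - 42)/((V + 45) + 89) = -65576983/4897129 - 31*(-91 - 42)/((1 + 45) + 89) = -65576983/4897129 - 31*(-133/(46 + 89)) = -65576983/4897129 - 31*(-133/135) = -65576983/4897129 - 31*(-133*1/135) = -65576983/4897129 - 31*(-133)/135 = -65576983/4897129 - 1*(-4123/135) = -65576983/4897129 + 4123/135 = 11337970162/661112415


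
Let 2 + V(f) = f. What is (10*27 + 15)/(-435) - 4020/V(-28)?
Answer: 3867/29 ≈ 133.34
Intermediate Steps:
V(f) = -2 + f
(10*27 + 15)/(-435) - 4020/V(-28) = (10*27 + 15)/(-435) - 4020/(-2 - 28) = (270 + 15)*(-1/435) - 4020/(-30) = 285*(-1/435) - 4020*(-1/30) = -19/29 + 134 = 3867/29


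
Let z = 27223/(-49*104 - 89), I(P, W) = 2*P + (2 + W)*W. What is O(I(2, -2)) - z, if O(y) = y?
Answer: 47963/5185 ≈ 9.2503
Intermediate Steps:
I(P, W) = 2*P + W*(2 + W)
z = -27223/5185 (z = 27223/(-5096 - 89) = 27223/(-5185) = 27223*(-1/5185) = -27223/5185 ≈ -5.2503)
O(I(2, -2)) - z = ((-2)**2 + 2*2 + 2*(-2)) - 1*(-27223/5185) = (4 + 4 - 4) + 27223/5185 = 4 + 27223/5185 = 47963/5185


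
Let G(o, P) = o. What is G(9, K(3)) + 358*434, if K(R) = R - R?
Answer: 155381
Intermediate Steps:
K(R) = 0
G(9, K(3)) + 358*434 = 9 + 358*434 = 9 + 155372 = 155381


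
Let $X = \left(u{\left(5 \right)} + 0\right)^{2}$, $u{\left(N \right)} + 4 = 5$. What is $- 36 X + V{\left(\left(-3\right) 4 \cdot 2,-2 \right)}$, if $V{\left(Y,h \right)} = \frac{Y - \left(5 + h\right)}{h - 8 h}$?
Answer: $- \frac{531}{14} \approx -37.929$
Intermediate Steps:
$u{\left(N \right)} = 1$ ($u{\left(N \right)} = -4 + 5 = 1$)
$X = 1$ ($X = \left(1 + 0\right)^{2} = 1^{2} = 1$)
$V{\left(Y,h \right)} = - \frac{-5 + Y - h}{7 h}$ ($V{\left(Y,h \right)} = \frac{-5 + Y - h}{\left(-7\right) h} = \left(-5 + Y - h\right) \left(- \frac{1}{7 h}\right) = - \frac{-5 + Y - h}{7 h}$)
$- 36 X + V{\left(\left(-3\right) 4 \cdot 2,-2 \right)} = \left(-36\right) 1 + \frac{5 - 2 - \left(-3\right) 4 \cdot 2}{7 \left(-2\right)} = -36 + \frac{1}{7} \left(- \frac{1}{2}\right) \left(5 - 2 - \left(-12\right) 2\right) = -36 + \frac{1}{7} \left(- \frac{1}{2}\right) \left(5 - 2 - -24\right) = -36 + \frac{1}{7} \left(- \frac{1}{2}\right) \left(5 - 2 + 24\right) = -36 + \frac{1}{7} \left(- \frac{1}{2}\right) 27 = -36 - \frac{27}{14} = - \frac{531}{14}$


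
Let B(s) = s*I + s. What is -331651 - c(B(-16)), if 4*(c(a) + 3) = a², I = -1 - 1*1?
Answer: -331712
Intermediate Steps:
I = -2 (I = -1 - 1 = -2)
B(s) = -s (B(s) = s*(-2) + s = -2*s + s = -s)
c(a) = -3 + a²/4
-331651 - c(B(-16)) = -331651 - (-3 + (-1*(-16))²/4) = -331651 - (-3 + (¼)*16²) = -331651 - (-3 + (¼)*256) = -331651 - (-3 + 64) = -331651 - 1*61 = -331651 - 61 = -331712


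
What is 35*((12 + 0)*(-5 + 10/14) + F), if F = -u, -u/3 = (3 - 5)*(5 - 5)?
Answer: -1800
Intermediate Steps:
u = 0 (u = -3*(3 - 5)*(5 - 5) = -(-6)*0 = -3*0 = 0)
F = 0 (F = -1*0 = 0)
35*((12 + 0)*(-5 + 10/14) + F) = 35*((12 + 0)*(-5 + 10/14) + 0) = 35*(12*(-5 + 10*(1/14)) + 0) = 35*(12*(-5 + 5/7) + 0) = 35*(12*(-30/7) + 0) = 35*(-360/7 + 0) = 35*(-360/7) = -1800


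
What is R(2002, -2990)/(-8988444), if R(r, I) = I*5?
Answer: 7475/4494222 ≈ 0.0016632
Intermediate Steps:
R(r, I) = 5*I
R(2002, -2990)/(-8988444) = (5*(-2990))/(-8988444) = -14950*(-1/8988444) = 7475/4494222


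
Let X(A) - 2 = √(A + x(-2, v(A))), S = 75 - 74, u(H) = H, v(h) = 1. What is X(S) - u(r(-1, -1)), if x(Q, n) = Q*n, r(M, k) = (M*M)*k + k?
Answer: 4 + I ≈ 4.0 + 1.0*I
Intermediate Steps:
r(M, k) = k + k*M² (r(M, k) = M²*k + k = k*M² + k = k + k*M²)
S = 1
X(A) = 2 + √(-2 + A) (X(A) = 2 + √(A - 2*1) = 2 + √(A - 2) = 2 + √(-2 + A))
X(S) - u(r(-1, -1)) = (2 + √(-2 + 1)) - (-1)*(1 + (-1)²) = (2 + √(-1)) - (-1)*(1 + 1) = (2 + I) - (-1)*2 = (2 + I) - 1*(-2) = (2 + I) + 2 = 4 + I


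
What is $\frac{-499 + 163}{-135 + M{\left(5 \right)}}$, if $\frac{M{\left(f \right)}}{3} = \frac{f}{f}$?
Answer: $\frac{28}{11} \approx 2.5455$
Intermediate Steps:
$M{\left(f \right)} = 3$ ($M{\left(f \right)} = 3 \frac{f}{f} = 3 \cdot 1 = 3$)
$\frac{-499 + 163}{-135 + M{\left(5 \right)}} = \frac{-499 + 163}{-135 + 3} = - \frac{336}{-132} = \left(-336\right) \left(- \frac{1}{132}\right) = \frac{28}{11}$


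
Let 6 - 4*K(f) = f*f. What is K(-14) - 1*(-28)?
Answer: -39/2 ≈ -19.500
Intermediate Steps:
K(f) = 3/2 - f²/4 (K(f) = 3/2 - f*f/4 = 3/2 - f²/4)
K(-14) - 1*(-28) = (3/2 - ¼*(-14)²) - 1*(-28) = (3/2 - ¼*196) + 28 = (3/2 - 49) + 28 = -95/2 + 28 = -39/2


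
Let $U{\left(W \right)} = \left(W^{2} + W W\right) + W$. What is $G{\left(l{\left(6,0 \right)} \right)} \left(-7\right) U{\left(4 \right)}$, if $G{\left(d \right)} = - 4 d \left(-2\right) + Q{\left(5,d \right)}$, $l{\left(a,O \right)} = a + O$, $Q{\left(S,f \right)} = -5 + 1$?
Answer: $-11088$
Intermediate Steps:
$Q{\left(S,f \right)} = -4$
$l{\left(a,O \right)} = O + a$
$U{\left(W \right)} = W + 2 W^{2}$ ($U{\left(W \right)} = \left(W^{2} + W^{2}\right) + W = 2 W^{2} + W = W + 2 W^{2}$)
$G{\left(d \right)} = -4 + 8 d$ ($G{\left(d \right)} = - 4 d \left(-2\right) - 4 = - 4 \left(- 2 d\right) - 4 = 8 d - 4 = -4 + 8 d$)
$G{\left(l{\left(6,0 \right)} \right)} \left(-7\right) U{\left(4 \right)} = \left(-4 + 8 \left(0 + 6\right)\right) \left(-7\right) 4 \left(1 + 2 \cdot 4\right) = \left(-4 + 8 \cdot 6\right) \left(-7\right) 4 \left(1 + 8\right) = \left(-4 + 48\right) \left(-7\right) 4 \cdot 9 = 44 \left(-7\right) 36 = \left(-308\right) 36 = -11088$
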